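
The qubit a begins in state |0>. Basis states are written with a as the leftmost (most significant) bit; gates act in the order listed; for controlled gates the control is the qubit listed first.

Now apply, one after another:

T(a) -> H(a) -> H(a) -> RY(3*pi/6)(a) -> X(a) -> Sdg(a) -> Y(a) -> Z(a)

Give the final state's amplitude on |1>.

|1> carries amplitude -sqrt(2)*I/2 in the final state.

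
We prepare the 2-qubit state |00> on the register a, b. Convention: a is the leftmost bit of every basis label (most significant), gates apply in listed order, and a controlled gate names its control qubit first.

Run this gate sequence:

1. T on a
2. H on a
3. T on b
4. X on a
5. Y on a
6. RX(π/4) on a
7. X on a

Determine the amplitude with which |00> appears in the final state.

|00> carries amplitude -sqrt(2)*sqrt(2 - sqrt(2))/4 + sqrt(2)*I*sqrt(sqrt(2) + 2)/4 in the final state.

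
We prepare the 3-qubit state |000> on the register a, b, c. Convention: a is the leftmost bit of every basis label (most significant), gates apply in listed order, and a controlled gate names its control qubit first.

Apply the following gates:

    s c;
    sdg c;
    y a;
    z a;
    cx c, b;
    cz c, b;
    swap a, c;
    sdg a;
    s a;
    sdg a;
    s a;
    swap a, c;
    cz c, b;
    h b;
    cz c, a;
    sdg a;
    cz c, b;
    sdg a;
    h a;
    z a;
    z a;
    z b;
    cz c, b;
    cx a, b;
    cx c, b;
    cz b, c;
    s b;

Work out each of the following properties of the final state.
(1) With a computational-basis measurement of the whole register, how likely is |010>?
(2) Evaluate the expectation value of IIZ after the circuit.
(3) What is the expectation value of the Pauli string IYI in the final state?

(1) Outcome |010> occurs with probability 1/4. Key observation: gates 6-13 undo each other exactly, leaving only the rest of the circuit to track.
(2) In the final state, IIZ has expectation 1.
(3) In the final state, IYI has expectation -1.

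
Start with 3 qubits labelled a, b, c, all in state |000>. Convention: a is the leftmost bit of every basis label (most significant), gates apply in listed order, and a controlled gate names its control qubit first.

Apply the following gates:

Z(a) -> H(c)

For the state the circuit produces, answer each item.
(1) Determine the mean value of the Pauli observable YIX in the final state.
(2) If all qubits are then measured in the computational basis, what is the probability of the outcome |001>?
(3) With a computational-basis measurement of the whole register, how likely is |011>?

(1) In the final state, YIX has expectation 0.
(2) The probability of measuring |001> is 1/2.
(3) Outcome |011> occurs with probability 0.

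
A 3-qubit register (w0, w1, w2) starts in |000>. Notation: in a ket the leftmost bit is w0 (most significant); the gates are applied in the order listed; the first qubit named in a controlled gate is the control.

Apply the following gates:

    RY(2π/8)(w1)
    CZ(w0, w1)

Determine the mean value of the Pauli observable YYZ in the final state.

The expectation value of YYZ is 0.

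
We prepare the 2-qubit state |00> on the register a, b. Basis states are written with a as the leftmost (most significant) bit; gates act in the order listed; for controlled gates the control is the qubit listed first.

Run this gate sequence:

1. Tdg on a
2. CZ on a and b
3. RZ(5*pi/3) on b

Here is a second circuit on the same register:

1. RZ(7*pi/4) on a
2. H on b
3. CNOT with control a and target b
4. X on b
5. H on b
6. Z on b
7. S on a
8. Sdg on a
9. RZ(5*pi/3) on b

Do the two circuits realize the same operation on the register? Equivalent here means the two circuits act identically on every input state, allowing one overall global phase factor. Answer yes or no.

Yes — the two circuits implement the same unitary up to a global phase.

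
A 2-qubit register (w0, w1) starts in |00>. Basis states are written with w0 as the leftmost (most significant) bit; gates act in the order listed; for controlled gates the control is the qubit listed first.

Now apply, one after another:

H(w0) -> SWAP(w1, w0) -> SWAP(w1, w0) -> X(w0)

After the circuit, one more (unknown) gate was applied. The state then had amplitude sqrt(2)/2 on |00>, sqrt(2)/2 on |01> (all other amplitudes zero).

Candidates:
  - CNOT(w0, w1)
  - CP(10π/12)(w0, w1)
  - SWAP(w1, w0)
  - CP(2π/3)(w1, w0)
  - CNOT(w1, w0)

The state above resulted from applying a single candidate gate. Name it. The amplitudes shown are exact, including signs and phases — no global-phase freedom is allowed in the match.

It was SWAP(w1, w0) that produced the state shown. Key observation: steps 2-3 multiply out to the identity, so the circuit reduces to the remaining gates.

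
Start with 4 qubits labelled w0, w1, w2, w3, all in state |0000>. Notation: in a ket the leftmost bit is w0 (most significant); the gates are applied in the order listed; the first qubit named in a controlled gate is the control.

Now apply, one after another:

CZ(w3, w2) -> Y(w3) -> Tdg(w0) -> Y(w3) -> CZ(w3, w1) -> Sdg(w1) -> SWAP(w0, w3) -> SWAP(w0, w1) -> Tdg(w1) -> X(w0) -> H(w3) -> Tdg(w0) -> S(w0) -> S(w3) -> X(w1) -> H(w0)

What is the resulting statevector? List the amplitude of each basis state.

The final amplitudes are exp(I*pi/4)/2 on |0100>, exp(3*I*pi/4)/2 on |0101>, -exp(I*pi/4)/2 on |1100>, -exp(3*I*pi/4)/2 on |1101>, and 0 on every other basis state.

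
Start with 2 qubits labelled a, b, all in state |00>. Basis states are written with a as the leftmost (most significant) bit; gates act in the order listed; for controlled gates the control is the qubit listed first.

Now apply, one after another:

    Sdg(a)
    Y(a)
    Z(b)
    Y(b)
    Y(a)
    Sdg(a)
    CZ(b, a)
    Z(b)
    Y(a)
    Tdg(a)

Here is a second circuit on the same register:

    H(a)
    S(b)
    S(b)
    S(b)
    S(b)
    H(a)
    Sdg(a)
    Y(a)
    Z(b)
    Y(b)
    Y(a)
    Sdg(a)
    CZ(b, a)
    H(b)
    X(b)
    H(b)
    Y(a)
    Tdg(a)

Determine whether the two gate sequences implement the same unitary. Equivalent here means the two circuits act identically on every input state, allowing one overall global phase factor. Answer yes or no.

Yes — the two circuits implement the same unitary up to a global phase.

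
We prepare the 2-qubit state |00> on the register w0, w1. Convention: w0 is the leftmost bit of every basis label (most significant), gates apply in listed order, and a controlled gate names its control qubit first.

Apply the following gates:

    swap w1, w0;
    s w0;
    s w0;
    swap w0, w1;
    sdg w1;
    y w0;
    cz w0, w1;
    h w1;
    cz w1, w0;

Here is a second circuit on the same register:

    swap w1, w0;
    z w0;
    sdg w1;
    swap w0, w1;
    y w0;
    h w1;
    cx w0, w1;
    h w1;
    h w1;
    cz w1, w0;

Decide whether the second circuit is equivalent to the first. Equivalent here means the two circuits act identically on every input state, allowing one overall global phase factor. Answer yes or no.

No, they are not equivalent — no single phase factor reconciles the two unitaries.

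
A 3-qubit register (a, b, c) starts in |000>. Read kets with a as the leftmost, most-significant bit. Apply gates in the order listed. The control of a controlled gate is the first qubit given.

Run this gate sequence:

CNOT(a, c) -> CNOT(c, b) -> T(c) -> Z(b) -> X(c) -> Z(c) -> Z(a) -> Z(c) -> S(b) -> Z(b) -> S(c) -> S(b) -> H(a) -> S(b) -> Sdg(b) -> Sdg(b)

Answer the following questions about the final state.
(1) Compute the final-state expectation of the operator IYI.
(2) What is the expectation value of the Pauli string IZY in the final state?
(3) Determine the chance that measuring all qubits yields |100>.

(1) The observable IYI averages to 0.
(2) The expectation value of IZY is 0.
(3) A full measurement returns |100> with probability 0.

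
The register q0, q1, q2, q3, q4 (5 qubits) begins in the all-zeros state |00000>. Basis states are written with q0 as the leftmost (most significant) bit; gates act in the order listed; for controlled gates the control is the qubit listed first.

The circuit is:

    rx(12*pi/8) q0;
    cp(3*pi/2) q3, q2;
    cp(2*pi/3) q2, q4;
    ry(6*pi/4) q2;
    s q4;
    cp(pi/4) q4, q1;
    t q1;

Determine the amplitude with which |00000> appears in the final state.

The final state's coefficient on |00000> equals 1/2.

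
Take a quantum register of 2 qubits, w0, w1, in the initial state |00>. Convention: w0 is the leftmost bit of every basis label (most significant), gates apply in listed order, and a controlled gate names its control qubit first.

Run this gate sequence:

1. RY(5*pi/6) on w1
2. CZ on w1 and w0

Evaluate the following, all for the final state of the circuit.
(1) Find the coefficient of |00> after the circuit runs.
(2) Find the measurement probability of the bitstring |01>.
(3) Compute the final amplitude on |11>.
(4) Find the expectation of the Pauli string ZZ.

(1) The final state's coefficient on |00> equals -sqrt(2)/4 + sqrt(6)/4.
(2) The probability of measuring |01> is sqrt(3)/4 + 1/2.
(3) |11> carries amplitude 0 in the final state.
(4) The expectation value of ZZ is -sqrt(3)/2.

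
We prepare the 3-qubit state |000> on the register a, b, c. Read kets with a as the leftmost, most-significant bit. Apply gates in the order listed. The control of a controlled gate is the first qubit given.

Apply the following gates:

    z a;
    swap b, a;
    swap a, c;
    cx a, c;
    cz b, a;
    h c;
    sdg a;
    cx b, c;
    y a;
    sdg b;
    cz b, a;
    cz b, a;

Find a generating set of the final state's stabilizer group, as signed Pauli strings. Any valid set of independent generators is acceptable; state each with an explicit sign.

The final state is stabilized by the group generated by +IIX, -ZII, +IZI; other independent generating sets are equally valid.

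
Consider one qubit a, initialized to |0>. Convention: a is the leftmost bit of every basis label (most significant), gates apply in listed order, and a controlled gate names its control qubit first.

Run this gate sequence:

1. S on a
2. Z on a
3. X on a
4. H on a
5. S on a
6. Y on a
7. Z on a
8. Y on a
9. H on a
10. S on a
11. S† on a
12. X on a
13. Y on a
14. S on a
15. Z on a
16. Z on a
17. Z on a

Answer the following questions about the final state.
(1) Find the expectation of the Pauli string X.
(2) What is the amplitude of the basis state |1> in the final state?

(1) In the final state, X has expectation 1.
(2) The amplitude on |1> is -1/2 + I/2.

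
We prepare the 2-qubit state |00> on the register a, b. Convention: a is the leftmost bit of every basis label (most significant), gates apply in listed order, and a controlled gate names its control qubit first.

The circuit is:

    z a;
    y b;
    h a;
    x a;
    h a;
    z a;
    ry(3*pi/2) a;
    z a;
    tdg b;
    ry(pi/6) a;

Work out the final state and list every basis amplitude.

After the circuit, the state carries amplitude 0 on |00>, -exp(I*pi/4)/2 on |01>, 0 on |10>, -sqrt(3)*exp(I*pi/4)/2 on |11>. Key observation: steps 3-6 multiply out to the identity, so the circuit reduces to the remaining gates.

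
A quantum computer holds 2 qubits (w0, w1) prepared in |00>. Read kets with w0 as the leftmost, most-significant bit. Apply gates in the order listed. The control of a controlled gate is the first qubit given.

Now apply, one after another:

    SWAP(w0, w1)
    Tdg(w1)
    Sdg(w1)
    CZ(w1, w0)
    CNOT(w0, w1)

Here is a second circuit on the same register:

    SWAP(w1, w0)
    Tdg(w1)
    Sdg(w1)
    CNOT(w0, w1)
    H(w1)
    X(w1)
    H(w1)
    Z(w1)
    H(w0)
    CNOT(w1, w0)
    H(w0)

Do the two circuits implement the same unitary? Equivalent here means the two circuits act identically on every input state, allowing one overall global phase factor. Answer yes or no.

No: there is an input state on which the two circuits produce genuinely different outputs (not merely differing by a phase).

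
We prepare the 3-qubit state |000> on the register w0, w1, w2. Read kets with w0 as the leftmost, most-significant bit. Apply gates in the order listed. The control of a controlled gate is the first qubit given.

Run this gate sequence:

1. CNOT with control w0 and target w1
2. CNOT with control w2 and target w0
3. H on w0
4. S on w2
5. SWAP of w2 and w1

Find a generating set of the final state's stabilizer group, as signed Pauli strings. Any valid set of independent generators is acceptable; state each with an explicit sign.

The stabilizer group can be generated by +XII, +IZI, +IIZ, among other valid generating sets.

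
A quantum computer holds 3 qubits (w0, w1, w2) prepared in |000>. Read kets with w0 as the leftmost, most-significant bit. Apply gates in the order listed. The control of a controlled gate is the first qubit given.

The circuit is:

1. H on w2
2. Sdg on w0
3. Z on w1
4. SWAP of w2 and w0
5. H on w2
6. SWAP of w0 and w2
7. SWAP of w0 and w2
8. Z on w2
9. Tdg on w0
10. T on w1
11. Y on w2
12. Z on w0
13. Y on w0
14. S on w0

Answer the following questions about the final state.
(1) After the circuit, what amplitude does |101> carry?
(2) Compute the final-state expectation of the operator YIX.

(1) |101> carries amplitude -I/2 in the final state. Key observation: steps 6-7 multiply out to the identity, so the circuit reduces to the remaining gates.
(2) In the final state, YIX has expectation sqrt(2)/2.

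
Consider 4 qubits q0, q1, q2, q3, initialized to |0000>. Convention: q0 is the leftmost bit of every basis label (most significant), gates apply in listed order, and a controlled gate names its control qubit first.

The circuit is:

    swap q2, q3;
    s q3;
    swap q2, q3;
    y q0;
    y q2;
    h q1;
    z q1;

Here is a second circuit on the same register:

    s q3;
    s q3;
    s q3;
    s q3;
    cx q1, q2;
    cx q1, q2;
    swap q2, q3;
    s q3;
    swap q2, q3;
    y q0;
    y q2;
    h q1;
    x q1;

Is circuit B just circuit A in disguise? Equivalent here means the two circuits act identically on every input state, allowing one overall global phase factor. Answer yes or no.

No: there is an input state on which the two circuits produce genuinely different outputs (not merely differing by a phase).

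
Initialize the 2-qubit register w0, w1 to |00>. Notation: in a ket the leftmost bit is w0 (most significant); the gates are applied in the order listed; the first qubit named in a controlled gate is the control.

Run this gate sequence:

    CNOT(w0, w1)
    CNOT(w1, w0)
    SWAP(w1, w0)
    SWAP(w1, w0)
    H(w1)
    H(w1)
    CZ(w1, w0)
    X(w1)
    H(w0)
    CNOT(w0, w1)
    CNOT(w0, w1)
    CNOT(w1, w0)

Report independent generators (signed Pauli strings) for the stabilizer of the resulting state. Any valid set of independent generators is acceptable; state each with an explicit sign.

One valid set of independent stabilizer generators is +XI, -IZ (any independent generating set of the same group is equally correct).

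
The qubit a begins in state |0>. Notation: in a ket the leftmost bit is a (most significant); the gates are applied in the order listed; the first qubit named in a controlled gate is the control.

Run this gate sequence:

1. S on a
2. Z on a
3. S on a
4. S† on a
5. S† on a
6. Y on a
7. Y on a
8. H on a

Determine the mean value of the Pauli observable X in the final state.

The expectation value of X is 1. Key observation: steps 3-4 multiply out to the identity, so the circuit reduces to the remaining gates.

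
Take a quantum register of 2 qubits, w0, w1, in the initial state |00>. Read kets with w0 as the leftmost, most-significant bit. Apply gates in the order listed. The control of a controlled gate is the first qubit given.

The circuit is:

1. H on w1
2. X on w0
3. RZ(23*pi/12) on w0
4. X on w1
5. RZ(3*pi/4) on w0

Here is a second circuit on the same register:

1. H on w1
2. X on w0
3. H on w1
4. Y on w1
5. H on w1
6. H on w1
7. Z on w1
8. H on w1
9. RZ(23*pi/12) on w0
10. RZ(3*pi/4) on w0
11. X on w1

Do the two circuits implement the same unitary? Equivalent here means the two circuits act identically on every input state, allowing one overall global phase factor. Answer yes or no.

No — the two circuits implement different unitaries, even allowing a global phase.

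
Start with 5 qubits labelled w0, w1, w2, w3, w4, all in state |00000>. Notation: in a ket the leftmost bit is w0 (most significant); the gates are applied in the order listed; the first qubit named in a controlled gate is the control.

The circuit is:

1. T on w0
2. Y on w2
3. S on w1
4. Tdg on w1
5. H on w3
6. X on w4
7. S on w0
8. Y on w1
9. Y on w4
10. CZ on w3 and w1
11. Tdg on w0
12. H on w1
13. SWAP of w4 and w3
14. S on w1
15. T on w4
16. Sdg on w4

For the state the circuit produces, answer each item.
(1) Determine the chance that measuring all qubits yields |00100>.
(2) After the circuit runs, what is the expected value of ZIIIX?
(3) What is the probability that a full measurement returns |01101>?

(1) Outcome |00100> occurs with probability 1/4.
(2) In the final state, ZIIIX has expectation -sqrt(2)/2.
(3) A full measurement returns |01101> with probability 1/4.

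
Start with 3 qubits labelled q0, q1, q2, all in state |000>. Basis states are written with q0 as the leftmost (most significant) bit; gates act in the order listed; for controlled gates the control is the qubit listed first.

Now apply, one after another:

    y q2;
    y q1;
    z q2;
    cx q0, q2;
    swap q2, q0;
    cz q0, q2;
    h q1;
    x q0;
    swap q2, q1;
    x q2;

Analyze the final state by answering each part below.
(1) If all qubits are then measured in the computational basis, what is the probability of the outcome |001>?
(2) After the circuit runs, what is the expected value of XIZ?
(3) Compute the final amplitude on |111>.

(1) The probability of measuring |001> is 1/2.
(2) In the final state, XIZ has expectation 0.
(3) The final state's coefficient on |111> equals 0.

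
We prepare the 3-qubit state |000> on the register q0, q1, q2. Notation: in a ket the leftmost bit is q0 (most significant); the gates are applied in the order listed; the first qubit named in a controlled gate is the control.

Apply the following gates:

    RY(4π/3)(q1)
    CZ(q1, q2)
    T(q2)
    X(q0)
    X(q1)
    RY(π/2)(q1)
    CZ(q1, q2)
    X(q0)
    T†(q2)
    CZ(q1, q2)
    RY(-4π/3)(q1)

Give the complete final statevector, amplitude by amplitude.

After the circuit, the state carries amplitude -sqrt(6)/4 + sqrt(2)/4 on |000>, -sqrt(6)/4 - sqrt(2)/4 on |010>, and 0 on every other basis state.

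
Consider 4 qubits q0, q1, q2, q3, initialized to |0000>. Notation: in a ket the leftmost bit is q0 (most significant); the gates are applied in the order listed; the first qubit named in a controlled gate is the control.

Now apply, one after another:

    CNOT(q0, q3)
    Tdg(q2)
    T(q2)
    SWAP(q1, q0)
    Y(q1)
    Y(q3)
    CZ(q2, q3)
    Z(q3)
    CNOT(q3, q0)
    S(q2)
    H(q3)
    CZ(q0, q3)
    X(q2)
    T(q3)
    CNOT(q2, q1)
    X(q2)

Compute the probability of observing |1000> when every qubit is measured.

The probability of measuring |1000> is 1/2.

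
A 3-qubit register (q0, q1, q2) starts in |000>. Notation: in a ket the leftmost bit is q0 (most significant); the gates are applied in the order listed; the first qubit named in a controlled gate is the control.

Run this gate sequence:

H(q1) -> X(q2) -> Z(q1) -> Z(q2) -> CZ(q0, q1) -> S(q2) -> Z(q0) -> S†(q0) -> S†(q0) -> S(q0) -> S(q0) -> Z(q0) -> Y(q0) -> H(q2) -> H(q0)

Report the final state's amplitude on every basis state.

The resulting statevector has amplitude sqrt(2)/4 on |000>, -sqrt(2)/4 on |001>, -sqrt(2)/4 on |010>, sqrt(2)/4 on |011>, -sqrt(2)/4 on |100>, sqrt(2)/4 on |101>, sqrt(2)/4 on |110>, -sqrt(2)/4 on |111>. Key observation: steps 8-11 multiply out to the identity, so the circuit reduces to the remaining gates.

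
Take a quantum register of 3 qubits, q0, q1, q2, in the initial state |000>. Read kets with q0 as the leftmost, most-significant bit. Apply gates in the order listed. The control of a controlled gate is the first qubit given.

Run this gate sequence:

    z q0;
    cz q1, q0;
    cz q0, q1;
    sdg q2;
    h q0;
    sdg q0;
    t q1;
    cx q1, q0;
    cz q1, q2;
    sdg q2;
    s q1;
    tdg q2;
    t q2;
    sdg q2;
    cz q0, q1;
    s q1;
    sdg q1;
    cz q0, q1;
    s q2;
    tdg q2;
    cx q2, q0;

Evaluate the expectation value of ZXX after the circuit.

In the final state, ZXX has expectation 0. Key observation: gates 13-20 undo each other exactly, leaving only the rest of the circuit to track.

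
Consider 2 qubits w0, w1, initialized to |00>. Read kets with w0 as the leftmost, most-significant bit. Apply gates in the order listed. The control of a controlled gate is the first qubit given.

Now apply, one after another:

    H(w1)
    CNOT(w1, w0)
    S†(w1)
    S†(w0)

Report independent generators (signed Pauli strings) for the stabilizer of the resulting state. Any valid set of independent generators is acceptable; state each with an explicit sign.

The stabilizer group can be generated by -XX, +ZZ, among other valid generating sets.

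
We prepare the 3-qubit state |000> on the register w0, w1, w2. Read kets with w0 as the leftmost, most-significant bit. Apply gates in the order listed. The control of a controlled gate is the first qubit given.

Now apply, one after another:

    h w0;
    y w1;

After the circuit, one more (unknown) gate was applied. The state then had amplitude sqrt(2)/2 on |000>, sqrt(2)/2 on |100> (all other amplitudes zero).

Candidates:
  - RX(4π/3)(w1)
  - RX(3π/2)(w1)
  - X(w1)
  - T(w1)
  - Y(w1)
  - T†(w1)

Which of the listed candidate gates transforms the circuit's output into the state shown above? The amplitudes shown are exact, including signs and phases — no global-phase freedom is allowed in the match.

It was Y(w1) that produced the state shown.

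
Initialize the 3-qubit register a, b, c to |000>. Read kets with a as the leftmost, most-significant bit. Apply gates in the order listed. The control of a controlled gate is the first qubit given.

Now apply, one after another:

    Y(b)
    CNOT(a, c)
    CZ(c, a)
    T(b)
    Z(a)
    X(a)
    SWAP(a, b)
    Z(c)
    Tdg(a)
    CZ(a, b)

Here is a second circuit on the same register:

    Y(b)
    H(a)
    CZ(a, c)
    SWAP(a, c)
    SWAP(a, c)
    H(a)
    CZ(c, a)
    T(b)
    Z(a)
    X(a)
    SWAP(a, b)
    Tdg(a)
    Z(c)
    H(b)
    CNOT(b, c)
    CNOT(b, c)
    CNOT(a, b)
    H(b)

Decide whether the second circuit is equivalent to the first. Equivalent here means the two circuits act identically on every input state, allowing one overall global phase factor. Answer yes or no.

No, they are not equivalent — no single phase factor reconciles the two unitaries.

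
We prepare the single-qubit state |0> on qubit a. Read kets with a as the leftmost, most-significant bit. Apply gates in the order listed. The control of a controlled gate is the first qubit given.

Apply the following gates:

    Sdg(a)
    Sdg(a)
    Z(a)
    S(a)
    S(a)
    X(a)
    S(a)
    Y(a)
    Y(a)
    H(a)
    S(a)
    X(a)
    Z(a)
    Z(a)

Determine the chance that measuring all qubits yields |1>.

Outcome |1> occurs with probability 1/2.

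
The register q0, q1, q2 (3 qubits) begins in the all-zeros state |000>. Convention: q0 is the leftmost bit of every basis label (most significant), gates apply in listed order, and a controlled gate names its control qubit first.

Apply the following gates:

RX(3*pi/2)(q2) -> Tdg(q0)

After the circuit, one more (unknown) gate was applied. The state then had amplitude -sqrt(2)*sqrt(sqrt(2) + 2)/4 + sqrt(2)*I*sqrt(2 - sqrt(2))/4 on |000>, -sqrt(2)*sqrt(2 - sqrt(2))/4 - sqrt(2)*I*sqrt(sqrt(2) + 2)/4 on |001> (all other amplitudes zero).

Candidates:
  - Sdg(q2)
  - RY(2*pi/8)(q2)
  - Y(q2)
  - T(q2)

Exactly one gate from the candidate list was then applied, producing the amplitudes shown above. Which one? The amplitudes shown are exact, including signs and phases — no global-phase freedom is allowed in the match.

The applied gate was RY(2*pi/8)(q2).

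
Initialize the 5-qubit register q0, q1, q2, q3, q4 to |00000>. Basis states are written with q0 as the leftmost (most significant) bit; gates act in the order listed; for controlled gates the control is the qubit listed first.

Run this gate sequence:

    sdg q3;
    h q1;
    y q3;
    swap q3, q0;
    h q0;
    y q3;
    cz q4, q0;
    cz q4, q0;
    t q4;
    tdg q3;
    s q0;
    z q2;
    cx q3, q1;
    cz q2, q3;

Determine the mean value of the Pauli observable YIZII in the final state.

The observable YIZII averages to -1. Key observation: steps 7-8 multiply out to the identity, so the circuit reduces to the remaining gates.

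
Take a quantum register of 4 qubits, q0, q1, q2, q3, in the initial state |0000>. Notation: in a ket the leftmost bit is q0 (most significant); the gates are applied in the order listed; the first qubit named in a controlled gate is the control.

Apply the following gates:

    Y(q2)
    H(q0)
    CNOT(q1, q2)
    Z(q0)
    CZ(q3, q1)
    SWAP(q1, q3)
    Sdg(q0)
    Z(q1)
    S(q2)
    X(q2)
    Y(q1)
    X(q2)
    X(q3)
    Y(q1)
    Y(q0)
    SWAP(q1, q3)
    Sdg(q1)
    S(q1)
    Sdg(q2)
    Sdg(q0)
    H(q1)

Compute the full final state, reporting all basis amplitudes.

The final amplitudes are I/2 on |0010>, -I/2 on |0110>, I/2 on |1010>, -I/2 on |1110>, and 0 on every other basis state.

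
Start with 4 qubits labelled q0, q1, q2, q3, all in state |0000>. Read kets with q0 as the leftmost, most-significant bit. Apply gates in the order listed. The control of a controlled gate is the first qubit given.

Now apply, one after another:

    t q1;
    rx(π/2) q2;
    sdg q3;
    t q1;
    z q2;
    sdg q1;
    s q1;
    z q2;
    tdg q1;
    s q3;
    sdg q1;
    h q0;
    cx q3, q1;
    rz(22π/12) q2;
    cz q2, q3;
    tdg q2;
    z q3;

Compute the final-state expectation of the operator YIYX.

In the final state, YIYX has expectation 0.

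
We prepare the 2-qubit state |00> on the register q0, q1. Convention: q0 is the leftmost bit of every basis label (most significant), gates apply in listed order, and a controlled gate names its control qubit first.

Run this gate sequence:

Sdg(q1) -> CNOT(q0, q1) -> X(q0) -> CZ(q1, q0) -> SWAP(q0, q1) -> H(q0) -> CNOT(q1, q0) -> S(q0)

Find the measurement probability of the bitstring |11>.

The probability of measuring |11> is 1/2.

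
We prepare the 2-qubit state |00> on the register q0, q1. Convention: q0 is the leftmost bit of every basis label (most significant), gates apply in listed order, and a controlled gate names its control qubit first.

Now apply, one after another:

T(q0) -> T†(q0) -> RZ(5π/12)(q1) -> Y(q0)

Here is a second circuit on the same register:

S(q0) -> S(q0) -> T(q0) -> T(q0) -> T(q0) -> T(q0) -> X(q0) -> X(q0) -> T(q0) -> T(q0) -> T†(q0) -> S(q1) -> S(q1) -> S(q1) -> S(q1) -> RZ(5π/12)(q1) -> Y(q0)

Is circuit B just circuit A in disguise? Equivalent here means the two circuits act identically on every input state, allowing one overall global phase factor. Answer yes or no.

No: there is an input state on which the two circuits produce genuinely different outputs (not merely differing by a phase).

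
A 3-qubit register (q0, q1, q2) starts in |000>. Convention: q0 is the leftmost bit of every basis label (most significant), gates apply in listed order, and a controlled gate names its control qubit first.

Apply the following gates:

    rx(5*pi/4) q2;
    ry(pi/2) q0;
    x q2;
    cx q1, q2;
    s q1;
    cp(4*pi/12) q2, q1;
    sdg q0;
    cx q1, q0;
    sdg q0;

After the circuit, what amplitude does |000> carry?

|000> carries amplitude -I*sqrt(2*sqrt(2) + 4)/4 in the final state.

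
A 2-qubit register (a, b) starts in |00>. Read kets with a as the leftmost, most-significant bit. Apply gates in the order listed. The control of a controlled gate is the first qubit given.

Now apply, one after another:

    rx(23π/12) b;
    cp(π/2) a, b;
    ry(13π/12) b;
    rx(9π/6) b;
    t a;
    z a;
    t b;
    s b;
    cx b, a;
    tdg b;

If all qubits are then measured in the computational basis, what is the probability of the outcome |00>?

The probability of measuring |00> is -sqrt(6)/8 + sqrt(2)/8 + 1/2.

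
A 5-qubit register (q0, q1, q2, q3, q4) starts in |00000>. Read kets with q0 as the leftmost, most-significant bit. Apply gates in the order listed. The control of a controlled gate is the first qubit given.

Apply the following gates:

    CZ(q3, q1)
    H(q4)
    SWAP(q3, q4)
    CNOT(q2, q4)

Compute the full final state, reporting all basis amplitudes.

After the circuit, the state carries amplitude sqrt(2)/2 on |00000>, sqrt(2)/2 on |00010>, and 0 on every other basis state.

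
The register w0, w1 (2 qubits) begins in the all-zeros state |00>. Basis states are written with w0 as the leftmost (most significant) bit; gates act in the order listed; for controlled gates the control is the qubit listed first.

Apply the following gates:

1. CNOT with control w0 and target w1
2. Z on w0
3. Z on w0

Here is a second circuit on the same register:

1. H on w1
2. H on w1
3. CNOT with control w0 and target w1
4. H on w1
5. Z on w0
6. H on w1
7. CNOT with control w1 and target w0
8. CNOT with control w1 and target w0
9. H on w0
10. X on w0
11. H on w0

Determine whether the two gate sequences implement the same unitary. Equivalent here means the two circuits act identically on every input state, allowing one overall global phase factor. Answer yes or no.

Yes, they are equivalent — the unitaries differ by at most a global phase.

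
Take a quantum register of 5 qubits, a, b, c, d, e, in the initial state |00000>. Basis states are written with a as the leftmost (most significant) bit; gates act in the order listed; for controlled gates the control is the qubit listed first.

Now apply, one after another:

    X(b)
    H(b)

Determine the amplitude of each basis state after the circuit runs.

The resulting statevector has amplitude sqrt(2)/2 on |00000>, -sqrt(2)/2 on |01000>, and 0 on every other basis state.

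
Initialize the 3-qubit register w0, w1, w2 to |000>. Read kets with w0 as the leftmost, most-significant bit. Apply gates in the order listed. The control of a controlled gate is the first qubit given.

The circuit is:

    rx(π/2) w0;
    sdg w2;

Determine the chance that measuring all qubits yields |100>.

The probability of measuring |100> is 1/2.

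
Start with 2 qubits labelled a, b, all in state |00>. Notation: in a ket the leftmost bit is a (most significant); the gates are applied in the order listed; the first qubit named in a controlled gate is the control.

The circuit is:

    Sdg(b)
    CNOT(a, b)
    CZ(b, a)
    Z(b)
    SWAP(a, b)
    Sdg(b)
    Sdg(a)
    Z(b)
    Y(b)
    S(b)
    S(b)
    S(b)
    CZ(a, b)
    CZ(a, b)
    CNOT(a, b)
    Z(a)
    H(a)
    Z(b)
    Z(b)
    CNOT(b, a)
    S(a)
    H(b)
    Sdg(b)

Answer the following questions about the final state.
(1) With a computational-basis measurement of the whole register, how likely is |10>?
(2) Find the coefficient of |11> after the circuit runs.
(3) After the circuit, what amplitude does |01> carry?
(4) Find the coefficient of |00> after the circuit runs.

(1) Outcome |10> occurs with probability 1/4. Key observation: steps 13-14 multiply out to the identity, so the circuit reduces to the remaining gates.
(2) The final state's coefficient on |11> equals -1/2.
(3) The amplitude on |01> is I/2.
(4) |00> carries amplitude 1/2 in the final state.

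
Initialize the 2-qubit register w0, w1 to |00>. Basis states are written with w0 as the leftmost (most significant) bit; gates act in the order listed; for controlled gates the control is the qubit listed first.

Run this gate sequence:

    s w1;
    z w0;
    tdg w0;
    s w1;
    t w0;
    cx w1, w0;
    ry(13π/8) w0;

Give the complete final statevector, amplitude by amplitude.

After the circuit, the state carries amplitude -cos(3*pi/16) on |00>, 0 on |01>, sin(3*pi/16) on |10>, 0 on |11>.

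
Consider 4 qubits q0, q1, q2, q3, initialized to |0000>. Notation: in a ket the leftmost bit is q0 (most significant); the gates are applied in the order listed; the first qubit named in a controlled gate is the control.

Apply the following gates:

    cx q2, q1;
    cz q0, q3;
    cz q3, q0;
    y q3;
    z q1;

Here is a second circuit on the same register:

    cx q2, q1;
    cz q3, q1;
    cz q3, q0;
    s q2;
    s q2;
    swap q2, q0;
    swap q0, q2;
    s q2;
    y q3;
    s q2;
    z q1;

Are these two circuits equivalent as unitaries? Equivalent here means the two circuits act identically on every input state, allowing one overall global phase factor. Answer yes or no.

No: there is an input state on which the two circuits produce genuinely different outputs (not merely differing by a phase).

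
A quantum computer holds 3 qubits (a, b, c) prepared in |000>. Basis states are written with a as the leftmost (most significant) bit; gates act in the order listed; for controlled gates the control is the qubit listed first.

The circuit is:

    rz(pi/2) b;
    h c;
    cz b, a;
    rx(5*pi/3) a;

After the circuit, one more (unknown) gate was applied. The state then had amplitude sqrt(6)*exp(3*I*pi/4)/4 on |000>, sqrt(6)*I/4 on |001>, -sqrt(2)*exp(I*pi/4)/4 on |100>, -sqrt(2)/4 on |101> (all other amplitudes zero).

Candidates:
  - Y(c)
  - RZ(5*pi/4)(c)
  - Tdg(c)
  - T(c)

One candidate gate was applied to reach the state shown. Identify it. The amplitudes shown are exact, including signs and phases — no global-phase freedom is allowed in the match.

It was Tdg(c) that produced the state shown.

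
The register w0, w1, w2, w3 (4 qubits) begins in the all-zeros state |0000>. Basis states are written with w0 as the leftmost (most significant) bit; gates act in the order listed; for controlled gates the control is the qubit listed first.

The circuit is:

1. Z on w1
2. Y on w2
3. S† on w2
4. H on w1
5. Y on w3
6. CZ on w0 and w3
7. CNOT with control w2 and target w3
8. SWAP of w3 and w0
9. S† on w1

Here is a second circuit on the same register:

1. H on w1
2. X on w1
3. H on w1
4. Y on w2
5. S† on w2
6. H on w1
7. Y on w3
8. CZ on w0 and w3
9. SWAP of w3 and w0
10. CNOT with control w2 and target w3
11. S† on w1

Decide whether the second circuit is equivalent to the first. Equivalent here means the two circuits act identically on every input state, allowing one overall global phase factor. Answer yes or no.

No — the two circuits implement different unitaries, even allowing a global phase.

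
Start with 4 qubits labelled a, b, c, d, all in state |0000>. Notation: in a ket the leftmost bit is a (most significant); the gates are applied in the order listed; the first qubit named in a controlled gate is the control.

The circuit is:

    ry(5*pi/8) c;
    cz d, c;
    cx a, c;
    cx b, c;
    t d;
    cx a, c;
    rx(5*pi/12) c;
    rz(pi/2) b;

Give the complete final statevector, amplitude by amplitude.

The resulting statevector has amplitude -sqrt(3)*I*sqrt(sqrt(2)/4 + 1/2)*exp(-I*pi/4)*sin(5*pi/16)/2 + sqrt(sqrt(2)/4 + 1/2)*exp(-I*pi/4)*cos(5*pi/16)/2 + sqrt(3)*sqrt(1/2 - sqrt(2)/4)*exp(-I*pi/4)*cos(5*pi/16)/2 + I*sqrt(1/2 - sqrt(2)/4)*exp(-I*pi/4)*sin(5*pi/16)/2 on |0000>, -sqrt(3)*I*sqrt(sqrt(2)/4 + 1/2)*exp(-I*pi/4)*cos(5*pi/16)/2 + sqrt(sqrt(2)/4 + 1/2)*exp(-I*pi/4)*sin(5*pi/16)/2 + sqrt(3)*sqrt(1/2 - sqrt(2)/4)*exp(-I*pi/4)*sin(5*pi/16)/2 + I*sqrt(1/2 - sqrt(2)/4)*exp(-I*pi/4)*cos(5*pi/16)/2 on |0010>, and 0 on every other basis state.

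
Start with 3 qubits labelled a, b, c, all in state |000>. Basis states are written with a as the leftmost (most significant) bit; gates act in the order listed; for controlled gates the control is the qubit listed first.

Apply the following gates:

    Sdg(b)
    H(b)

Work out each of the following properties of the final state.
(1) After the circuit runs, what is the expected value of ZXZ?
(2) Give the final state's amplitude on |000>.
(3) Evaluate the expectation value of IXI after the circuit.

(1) The expectation value of ZXZ is 1.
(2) |000> carries amplitude sqrt(2)/2 in the final state.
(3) The expectation value of IXI is 1.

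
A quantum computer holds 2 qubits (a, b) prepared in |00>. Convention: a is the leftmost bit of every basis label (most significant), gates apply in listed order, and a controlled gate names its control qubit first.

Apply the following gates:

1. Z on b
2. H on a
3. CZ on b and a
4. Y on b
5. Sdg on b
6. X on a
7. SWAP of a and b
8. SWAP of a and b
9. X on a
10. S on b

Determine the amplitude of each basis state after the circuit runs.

The resulting statevector has amplitude 0 on |00>, sqrt(2)*I/2 on |01>, 0 on |10>, sqrt(2)*I/2 on |11>.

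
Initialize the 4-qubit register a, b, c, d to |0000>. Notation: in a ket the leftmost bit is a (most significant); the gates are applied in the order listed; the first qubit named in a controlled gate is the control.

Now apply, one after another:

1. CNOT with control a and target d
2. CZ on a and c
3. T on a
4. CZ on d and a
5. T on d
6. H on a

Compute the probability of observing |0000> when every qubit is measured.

The probability of measuring |0000> is 1/2.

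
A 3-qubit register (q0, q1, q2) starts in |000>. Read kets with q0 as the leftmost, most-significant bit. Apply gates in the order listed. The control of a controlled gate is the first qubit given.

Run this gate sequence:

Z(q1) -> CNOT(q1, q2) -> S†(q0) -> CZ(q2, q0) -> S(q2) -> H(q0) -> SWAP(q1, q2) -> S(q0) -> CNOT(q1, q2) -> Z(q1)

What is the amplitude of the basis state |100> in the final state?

|100> carries amplitude sqrt(2)*I/2 in the final state.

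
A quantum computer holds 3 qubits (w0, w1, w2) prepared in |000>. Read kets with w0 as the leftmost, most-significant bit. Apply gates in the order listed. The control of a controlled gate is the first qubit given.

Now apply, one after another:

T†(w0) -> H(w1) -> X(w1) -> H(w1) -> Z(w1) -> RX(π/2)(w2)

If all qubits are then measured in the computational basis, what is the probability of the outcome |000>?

The probability of measuring |000> is 1/2. Key observation: the block from step 2 through step 5 cancels to the identity and can be dropped.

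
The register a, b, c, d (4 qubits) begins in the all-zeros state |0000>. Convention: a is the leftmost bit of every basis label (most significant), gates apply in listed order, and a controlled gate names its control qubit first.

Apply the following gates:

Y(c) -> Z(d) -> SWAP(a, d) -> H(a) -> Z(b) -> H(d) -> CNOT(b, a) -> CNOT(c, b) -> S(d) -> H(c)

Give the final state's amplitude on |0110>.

|0110> carries amplitude -sqrt(2)*I/4 in the final state.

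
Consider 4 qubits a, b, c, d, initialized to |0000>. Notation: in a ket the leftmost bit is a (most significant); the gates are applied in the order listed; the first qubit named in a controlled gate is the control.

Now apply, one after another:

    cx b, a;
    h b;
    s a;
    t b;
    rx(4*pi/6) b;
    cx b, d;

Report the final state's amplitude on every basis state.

After the circuit, the state carries amplitude sqrt(2)/4 - sqrt(6)*exp(3*I*pi/4)/4 on |0000>, -sqrt(6)*I/4 + sqrt(2)*exp(I*pi/4)/4 on |0101>, and 0 on every other basis state.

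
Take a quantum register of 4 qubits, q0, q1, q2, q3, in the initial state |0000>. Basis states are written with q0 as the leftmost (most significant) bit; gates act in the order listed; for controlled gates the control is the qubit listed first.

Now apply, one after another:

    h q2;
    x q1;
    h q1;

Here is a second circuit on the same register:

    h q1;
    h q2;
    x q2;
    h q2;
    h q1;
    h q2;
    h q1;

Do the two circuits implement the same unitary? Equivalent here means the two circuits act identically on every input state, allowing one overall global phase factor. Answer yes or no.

No — the two circuits implement different unitaries, even allowing a global phase.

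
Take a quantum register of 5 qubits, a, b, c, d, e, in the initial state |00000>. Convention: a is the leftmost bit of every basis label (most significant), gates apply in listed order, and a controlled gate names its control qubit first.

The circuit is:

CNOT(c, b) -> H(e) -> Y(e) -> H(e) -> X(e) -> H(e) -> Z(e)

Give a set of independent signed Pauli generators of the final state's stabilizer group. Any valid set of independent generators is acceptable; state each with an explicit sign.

The final state is stabilized by the group generated by -IIIIX, +ZIIII, +IZIII, +IIZII, +IIIZI; other independent generating sets are equally valid. Key observation: steps 4-7 multiply out to the identity, so the circuit reduces to the remaining gates.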